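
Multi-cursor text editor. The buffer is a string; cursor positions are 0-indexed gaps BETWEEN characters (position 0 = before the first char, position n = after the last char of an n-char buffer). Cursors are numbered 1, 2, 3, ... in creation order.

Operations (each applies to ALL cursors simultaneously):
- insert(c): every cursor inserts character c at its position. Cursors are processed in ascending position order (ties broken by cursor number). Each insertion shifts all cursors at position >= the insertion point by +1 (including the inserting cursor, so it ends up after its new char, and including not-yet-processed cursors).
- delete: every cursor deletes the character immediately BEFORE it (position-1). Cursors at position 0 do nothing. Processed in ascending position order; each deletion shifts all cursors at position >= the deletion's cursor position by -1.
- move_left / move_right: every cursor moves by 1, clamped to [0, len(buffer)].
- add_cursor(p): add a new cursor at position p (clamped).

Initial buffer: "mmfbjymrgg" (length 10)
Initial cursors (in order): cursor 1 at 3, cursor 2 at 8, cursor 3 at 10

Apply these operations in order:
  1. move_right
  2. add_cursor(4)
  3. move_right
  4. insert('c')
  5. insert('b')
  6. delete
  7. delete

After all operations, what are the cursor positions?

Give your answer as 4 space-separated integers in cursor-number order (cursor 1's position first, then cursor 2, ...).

After op 1 (move_right): buffer="mmfbjymrgg" (len 10), cursors c1@4 c2@9 c3@10, authorship ..........
After op 2 (add_cursor(4)): buffer="mmfbjymrgg" (len 10), cursors c1@4 c4@4 c2@9 c3@10, authorship ..........
After op 3 (move_right): buffer="mmfbjymrgg" (len 10), cursors c1@5 c4@5 c2@10 c3@10, authorship ..........
After op 4 (insert('c')): buffer="mmfbjccymrggcc" (len 14), cursors c1@7 c4@7 c2@14 c3@14, authorship .....14.....23
After op 5 (insert('b')): buffer="mmfbjccbbymrggccbb" (len 18), cursors c1@9 c4@9 c2@18 c3@18, authorship .....1414.....2323
After op 6 (delete): buffer="mmfbjccymrggcc" (len 14), cursors c1@7 c4@7 c2@14 c3@14, authorship .....14.....23
After op 7 (delete): buffer="mmfbjymrgg" (len 10), cursors c1@5 c4@5 c2@10 c3@10, authorship ..........

Answer: 5 10 10 5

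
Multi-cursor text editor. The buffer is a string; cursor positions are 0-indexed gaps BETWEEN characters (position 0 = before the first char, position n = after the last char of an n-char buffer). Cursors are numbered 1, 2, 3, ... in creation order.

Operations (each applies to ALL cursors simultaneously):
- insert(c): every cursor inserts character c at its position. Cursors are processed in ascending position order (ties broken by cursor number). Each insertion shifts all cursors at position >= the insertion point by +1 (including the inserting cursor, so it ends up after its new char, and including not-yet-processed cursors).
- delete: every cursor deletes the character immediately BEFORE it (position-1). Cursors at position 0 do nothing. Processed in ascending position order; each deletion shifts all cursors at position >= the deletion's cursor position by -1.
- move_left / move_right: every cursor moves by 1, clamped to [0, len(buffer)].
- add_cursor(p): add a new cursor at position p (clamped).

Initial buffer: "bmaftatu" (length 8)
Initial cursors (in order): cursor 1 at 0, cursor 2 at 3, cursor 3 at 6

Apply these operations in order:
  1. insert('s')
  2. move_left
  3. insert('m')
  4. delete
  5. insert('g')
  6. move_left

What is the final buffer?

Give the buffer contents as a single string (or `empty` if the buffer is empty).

Answer: gsbmagsftagstu

Derivation:
After op 1 (insert('s')): buffer="sbmasftastu" (len 11), cursors c1@1 c2@5 c3@9, authorship 1...2...3..
After op 2 (move_left): buffer="sbmasftastu" (len 11), cursors c1@0 c2@4 c3@8, authorship 1...2...3..
After op 3 (insert('m')): buffer="msbmamsftamstu" (len 14), cursors c1@1 c2@6 c3@11, authorship 11...22...33..
After op 4 (delete): buffer="sbmasftastu" (len 11), cursors c1@0 c2@4 c3@8, authorship 1...2...3..
After op 5 (insert('g')): buffer="gsbmagsftagstu" (len 14), cursors c1@1 c2@6 c3@11, authorship 11...22...33..
After op 6 (move_left): buffer="gsbmagsftagstu" (len 14), cursors c1@0 c2@5 c3@10, authorship 11...22...33..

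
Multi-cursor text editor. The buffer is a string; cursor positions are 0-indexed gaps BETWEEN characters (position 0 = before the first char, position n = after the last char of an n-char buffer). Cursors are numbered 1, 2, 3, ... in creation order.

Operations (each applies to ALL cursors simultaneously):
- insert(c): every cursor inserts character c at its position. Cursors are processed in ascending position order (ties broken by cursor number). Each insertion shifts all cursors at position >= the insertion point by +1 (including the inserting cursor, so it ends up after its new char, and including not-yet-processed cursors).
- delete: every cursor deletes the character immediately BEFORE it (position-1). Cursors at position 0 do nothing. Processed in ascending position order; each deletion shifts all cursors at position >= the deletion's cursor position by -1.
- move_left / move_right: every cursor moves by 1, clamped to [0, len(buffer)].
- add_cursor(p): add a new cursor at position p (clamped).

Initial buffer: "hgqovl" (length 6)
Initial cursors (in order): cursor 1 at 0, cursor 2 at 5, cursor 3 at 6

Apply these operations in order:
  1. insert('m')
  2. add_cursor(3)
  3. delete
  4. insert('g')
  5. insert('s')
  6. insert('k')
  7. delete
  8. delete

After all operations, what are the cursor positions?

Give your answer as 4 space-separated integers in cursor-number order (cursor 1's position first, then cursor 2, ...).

Answer: 1 7 9 3

Derivation:
After op 1 (insert('m')): buffer="mhgqovmlm" (len 9), cursors c1@1 c2@7 c3@9, authorship 1.....2.3
After op 2 (add_cursor(3)): buffer="mhgqovmlm" (len 9), cursors c1@1 c4@3 c2@7 c3@9, authorship 1.....2.3
After op 3 (delete): buffer="hqovl" (len 5), cursors c1@0 c4@1 c2@4 c3@5, authorship .....
After op 4 (insert('g')): buffer="ghgqovglg" (len 9), cursors c1@1 c4@3 c2@7 c3@9, authorship 1.4...2.3
After op 5 (insert('s')): buffer="gshgsqovgslgs" (len 13), cursors c1@2 c4@5 c2@10 c3@13, authorship 11.44...22.33
After op 6 (insert('k')): buffer="gskhgskqovgsklgsk" (len 17), cursors c1@3 c4@7 c2@13 c3@17, authorship 111.444...222.333
After op 7 (delete): buffer="gshgsqovgslgs" (len 13), cursors c1@2 c4@5 c2@10 c3@13, authorship 11.44...22.33
After op 8 (delete): buffer="ghgqovglg" (len 9), cursors c1@1 c4@3 c2@7 c3@9, authorship 1.4...2.3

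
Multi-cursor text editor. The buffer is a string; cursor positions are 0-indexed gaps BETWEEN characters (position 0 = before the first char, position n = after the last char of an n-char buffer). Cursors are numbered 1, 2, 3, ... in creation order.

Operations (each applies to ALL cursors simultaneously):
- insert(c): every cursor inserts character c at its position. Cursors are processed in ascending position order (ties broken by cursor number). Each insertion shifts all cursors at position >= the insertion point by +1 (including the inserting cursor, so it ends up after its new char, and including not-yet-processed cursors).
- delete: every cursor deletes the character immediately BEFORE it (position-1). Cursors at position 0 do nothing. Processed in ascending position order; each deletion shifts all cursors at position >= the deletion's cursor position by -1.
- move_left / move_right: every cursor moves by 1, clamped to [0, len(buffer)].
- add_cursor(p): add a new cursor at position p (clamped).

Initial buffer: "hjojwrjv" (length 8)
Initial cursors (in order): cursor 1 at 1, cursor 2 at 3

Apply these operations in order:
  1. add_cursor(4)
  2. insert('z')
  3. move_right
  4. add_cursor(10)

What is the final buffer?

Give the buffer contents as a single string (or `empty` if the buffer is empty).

Answer: hzjozjzwrjv

Derivation:
After op 1 (add_cursor(4)): buffer="hjojwrjv" (len 8), cursors c1@1 c2@3 c3@4, authorship ........
After op 2 (insert('z')): buffer="hzjozjzwrjv" (len 11), cursors c1@2 c2@5 c3@7, authorship .1..2.3....
After op 3 (move_right): buffer="hzjozjzwrjv" (len 11), cursors c1@3 c2@6 c3@8, authorship .1..2.3....
After op 4 (add_cursor(10)): buffer="hzjozjzwrjv" (len 11), cursors c1@3 c2@6 c3@8 c4@10, authorship .1..2.3....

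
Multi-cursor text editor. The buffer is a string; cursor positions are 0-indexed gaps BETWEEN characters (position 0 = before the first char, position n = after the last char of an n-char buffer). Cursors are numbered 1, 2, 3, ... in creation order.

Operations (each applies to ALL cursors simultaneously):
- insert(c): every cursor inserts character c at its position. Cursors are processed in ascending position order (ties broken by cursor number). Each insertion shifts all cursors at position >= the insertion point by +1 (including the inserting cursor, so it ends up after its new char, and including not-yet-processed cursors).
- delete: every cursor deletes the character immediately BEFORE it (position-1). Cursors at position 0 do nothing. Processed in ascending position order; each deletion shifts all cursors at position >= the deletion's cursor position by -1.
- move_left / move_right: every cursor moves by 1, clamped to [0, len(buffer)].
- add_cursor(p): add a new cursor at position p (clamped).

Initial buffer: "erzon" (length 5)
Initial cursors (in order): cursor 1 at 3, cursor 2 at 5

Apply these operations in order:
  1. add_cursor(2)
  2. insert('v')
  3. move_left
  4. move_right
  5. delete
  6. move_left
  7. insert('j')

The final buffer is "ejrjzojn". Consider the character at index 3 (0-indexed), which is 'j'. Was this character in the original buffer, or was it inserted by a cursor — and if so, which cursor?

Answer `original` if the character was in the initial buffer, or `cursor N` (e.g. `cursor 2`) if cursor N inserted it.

After op 1 (add_cursor(2)): buffer="erzon" (len 5), cursors c3@2 c1@3 c2@5, authorship .....
After op 2 (insert('v')): buffer="ervzvonv" (len 8), cursors c3@3 c1@5 c2@8, authorship ..3.1..2
After op 3 (move_left): buffer="ervzvonv" (len 8), cursors c3@2 c1@4 c2@7, authorship ..3.1..2
After op 4 (move_right): buffer="ervzvonv" (len 8), cursors c3@3 c1@5 c2@8, authorship ..3.1..2
After op 5 (delete): buffer="erzon" (len 5), cursors c3@2 c1@3 c2@5, authorship .....
After op 6 (move_left): buffer="erzon" (len 5), cursors c3@1 c1@2 c2@4, authorship .....
After op 7 (insert('j')): buffer="ejrjzojn" (len 8), cursors c3@2 c1@4 c2@7, authorship .3.1..2.
Authorship (.=original, N=cursor N): . 3 . 1 . . 2 .
Index 3: author = 1

Answer: cursor 1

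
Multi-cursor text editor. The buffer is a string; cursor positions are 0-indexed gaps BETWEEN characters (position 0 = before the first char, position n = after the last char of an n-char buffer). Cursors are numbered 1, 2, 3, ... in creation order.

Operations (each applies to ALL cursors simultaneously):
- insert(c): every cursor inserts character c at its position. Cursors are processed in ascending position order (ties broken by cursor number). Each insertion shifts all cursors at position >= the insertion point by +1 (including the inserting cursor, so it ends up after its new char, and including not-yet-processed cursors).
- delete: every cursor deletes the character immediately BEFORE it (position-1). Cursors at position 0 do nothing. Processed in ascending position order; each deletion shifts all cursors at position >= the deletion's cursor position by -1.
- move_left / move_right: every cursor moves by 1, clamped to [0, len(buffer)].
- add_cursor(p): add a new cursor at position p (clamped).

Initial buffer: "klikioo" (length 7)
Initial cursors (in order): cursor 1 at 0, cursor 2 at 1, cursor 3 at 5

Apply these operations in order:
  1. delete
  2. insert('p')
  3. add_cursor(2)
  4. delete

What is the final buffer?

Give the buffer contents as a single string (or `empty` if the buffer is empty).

Answer: likoo

Derivation:
After op 1 (delete): buffer="likoo" (len 5), cursors c1@0 c2@0 c3@3, authorship .....
After op 2 (insert('p')): buffer="pplikpoo" (len 8), cursors c1@2 c2@2 c3@6, authorship 12...3..
After op 3 (add_cursor(2)): buffer="pplikpoo" (len 8), cursors c1@2 c2@2 c4@2 c3@6, authorship 12...3..
After op 4 (delete): buffer="likoo" (len 5), cursors c1@0 c2@0 c4@0 c3@3, authorship .....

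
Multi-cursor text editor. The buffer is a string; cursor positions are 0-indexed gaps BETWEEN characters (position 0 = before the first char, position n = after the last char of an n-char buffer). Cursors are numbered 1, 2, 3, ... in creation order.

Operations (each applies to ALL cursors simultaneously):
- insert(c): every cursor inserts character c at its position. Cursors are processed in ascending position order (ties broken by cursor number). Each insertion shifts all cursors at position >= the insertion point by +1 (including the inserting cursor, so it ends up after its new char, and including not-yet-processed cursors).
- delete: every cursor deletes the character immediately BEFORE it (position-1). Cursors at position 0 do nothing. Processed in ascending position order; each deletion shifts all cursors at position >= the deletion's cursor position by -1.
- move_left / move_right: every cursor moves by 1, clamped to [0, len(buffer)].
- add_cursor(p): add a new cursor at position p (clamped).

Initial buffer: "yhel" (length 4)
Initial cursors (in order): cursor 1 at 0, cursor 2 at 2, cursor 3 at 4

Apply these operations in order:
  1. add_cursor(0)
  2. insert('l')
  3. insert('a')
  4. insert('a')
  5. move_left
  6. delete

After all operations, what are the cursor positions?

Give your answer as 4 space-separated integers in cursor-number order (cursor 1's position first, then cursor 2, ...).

Answer: 3 7 11 3

Derivation:
After op 1 (add_cursor(0)): buffer="yhel" (len 4), cursors c1@0 c4@0 c2@2 c3@4, authorship ....
After op 2 (insert('l')): buffer="llyhlell" (len 8), cursors c1@2 c4@2 c2@5 c3@8, authorship 14..2..3
After op 3 (insert('a')): buffer="llaayhlaella" (len 12), cursors c1@4 c4@4 c2@8 c3@12, authorship 1414..22..33
After op 4 (insert('a')): buffer="llaaaayhlaaellaa" (len 16), cursors c1@6 c4@6 c2@11 c3@16, authorship 141414..222..333
After op 5 (move_left): buffer="llaaaayhlaaellaa" (len 16), cursors c1@5 c4@5 c2@10 c3@15, authorship 141414..222..333
After op 6 (delete): buffer="llaayhlaella" (len 12), cursors c1@3 c4@3 c2@7 c3@11, authorship 1414..22..33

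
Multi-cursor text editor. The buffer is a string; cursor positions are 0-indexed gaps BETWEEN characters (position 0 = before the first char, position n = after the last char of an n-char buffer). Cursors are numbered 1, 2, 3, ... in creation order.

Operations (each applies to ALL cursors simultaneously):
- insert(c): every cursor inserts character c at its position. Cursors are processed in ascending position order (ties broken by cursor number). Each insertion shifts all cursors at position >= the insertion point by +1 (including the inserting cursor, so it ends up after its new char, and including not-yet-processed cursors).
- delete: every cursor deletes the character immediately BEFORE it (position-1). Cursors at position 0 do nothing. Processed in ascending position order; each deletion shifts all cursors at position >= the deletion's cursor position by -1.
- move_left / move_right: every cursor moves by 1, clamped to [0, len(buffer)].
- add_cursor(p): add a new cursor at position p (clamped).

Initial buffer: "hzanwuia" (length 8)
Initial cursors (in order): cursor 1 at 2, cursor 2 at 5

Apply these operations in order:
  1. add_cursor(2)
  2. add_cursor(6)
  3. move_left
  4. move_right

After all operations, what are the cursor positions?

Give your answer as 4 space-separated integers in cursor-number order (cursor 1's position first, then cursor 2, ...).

Answer: 2 5 2 6

Derivation:
After op 1 (add_cursor(2)): buffer="hzanwuia" (len 8), cursors c1@2 c3@2 c2@5, authorship ........
After op 2 (add_cursor(6)): buffer="hzanwuia" (len 8), cursors c1@2 c3@2 c2@5 c4@6, authorship ........
After op 3 (move_left): buffer="hzanwuia" (len 8), cursors c1@1 c3@1 c2@4 c4@5, authorship ........
After op 4 (move_right): buffer="hzanwuia" (len 8), cursors c1@2 c3@2 c2@5 c4@6, authorship ........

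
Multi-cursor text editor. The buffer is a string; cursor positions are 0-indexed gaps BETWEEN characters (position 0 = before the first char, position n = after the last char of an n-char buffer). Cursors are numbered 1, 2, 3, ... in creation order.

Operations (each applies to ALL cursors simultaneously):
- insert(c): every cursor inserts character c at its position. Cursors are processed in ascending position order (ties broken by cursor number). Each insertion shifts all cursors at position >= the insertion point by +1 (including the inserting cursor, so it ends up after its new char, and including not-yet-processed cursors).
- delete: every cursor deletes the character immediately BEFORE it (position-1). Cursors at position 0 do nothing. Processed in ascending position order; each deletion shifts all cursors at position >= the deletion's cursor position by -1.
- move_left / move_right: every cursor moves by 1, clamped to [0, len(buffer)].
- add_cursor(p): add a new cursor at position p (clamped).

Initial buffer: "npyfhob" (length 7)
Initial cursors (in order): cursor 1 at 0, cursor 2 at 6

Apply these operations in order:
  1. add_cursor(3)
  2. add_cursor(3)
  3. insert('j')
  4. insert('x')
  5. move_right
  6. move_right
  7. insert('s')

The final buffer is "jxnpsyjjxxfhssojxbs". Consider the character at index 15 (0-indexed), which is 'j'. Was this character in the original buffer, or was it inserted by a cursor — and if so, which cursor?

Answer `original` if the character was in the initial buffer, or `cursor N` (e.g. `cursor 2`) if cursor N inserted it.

Answer: cursor 2

Derivation:
After op 1 (add_cursor(3)): buffer="npyfhob" (len 7), cursors c1@0 c3@3 c2@6, authorship .......
After op 2 (add_cursor(3)): buffer="npyfhob" (len 7), cursors c1@0 c3@3 c4@3 c2@6, authorship .......
After op 3 (insert('j')): buffer="jnpyjjfhojb" (len 11), cursors c1@1 c3@6 c4@6 c2@10, authorship 1...34...2.
After op 4 (insert('x')): buffer="jxnpyjjxxfhojxb" (len 15), cursors c1@2 c3@9 c4@9 c2@14, authorship 11...3434...22.
After op 5 (move_right): buffer="jxnpyjjxxfhojxb" (len 15), cursors c1@3 c3@10 c4@10 c2@15, authorship 11...3434...22.
After op 6 (move_right): buffer="jxnpyjjxxfhojxb" (len 15), cursors c1@4 c3@11 c4@11 c2@15, authorship 11...3434...22.
After op 7 (insert('s')): buffer="jxnpsyjjxxfhssojxbs" (len 19), cursors c1@5 c3@14 c4@14 c2@19, authorship 11..1.3434..34.22.2
Authorship (.=original, N=cursor N): 1 1 . . 1 . 3 4 3 4 . . 3 4 . 2 2 . 2
Index 15: author = 2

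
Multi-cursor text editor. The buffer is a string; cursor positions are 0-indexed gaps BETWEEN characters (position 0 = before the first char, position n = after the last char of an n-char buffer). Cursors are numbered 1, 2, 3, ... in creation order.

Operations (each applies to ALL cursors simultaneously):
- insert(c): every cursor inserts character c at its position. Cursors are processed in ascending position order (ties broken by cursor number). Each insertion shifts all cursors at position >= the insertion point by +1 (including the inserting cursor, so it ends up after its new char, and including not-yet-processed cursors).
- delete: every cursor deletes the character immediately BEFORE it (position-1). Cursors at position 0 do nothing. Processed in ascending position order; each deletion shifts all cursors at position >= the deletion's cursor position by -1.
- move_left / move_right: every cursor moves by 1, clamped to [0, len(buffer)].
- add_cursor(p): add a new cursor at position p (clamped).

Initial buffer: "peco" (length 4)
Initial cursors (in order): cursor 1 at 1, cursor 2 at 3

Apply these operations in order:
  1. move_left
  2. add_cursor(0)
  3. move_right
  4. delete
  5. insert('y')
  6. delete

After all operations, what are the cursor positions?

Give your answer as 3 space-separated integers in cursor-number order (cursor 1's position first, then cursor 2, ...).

Answer: 0 1 0

Derivation:
After op 1 (move_left): buffer="peco" (len 4), cursors c1@0 c2@2, authorship ....
After op 2 (add_cursor(0)): buffer="peco" (len 4), cursors c1@0 c3@0 c2@2, authorship ....
After op 3 (move_right): buffer="peco" (len 4), cursors c1@1 c3@1 c2@3, authorship ....
After op 4 (delete): buffer="eo" (len 2), cursors c1@0 c3@0 c2@1, authorship ..
After op 5 (insert('y')): buffer="yyeyo" (len 5), cursors c1@2 c3@2 c2@4, authorship 13.2.
After op 6 (delete): buffer="eo" (len 2), cursors c1@0 c3@0 c2@1, authorship ..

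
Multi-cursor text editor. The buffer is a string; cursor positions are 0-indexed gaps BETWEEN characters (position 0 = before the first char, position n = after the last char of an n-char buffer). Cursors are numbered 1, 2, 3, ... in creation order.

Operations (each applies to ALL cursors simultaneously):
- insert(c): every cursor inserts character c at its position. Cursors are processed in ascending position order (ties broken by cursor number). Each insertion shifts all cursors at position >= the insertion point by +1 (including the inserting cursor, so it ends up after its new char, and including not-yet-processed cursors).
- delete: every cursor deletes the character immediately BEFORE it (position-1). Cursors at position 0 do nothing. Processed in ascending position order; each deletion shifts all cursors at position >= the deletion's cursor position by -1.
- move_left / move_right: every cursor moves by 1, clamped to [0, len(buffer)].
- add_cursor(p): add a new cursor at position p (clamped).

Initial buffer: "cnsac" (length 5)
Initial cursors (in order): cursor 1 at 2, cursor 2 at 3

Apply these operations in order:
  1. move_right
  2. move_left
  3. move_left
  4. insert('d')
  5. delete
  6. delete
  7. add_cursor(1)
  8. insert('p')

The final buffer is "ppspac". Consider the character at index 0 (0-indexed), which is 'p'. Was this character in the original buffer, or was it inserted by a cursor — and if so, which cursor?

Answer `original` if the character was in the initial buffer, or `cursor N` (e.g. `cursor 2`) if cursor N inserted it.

After op 1 (move_right): buffer="cnsac" (len 5), cursors c1@3 c2@4, authorship .....
After op 2 (move_left): buffer="cnsac" (len 5), cursors c1@2 c2@3, authorship .....
After op 3 (move_left): buffer="cnsac" (len 5), cursors c1@1 c2@2, authorship .....
After op 4 (insert('d')): buffer="cdndsac" (len 7), cursors c1@2 c2@4, authorship .1.2...
After op 5 (delete): buffer="cnsac" (len 5), cursors c1@1 c2@2, authorship .....
After op 6 (delete): buffer="sac" (len 3), cursors c1@0 c2@0, authorship ...
After op 7 (add_cursor(1)): buffer="sac" (len 3), cursors c1@0 c2@0 c3@1, authorship ...
After op 8 (insert('p')): buffer="ppspac" (len 6), cursors c1@2 c2@2 c3@4, authorship 12.3..
Authorship (.=original, N=cursor N): 1 2 . 3 . .
Index 0: author = 1

Answer: cursor 1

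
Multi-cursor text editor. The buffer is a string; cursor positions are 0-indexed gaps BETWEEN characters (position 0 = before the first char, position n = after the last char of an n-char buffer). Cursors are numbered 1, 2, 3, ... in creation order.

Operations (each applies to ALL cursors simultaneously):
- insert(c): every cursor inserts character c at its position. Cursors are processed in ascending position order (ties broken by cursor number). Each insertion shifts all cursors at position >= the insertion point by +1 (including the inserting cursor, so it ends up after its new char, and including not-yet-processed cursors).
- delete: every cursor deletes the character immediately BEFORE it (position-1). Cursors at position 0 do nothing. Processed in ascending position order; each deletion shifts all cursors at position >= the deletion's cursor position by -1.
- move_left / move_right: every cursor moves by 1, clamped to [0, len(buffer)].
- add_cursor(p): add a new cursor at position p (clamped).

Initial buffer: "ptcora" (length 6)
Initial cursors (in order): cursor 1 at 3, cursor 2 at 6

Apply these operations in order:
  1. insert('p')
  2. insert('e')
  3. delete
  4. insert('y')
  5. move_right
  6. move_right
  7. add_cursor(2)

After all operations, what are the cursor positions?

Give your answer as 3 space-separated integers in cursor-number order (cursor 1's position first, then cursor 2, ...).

Answer: 7 10 2

Derivation:
After op 1 (insert('p')): buffer="ptcporap" (len 8), cursors c1@4 c2@8, authorship ...1...2
After op 2 (insert('e')): buffer="ptcpeorape" (len 10), cursors c1@5 c2@10, authorship ...11...22
After op 3 (delete): buffer="ptcporap" (len 8), cursors c1@4 c2@8, authorship ...1...2
After op 4 (insert('y')): buffer="ptcpyorapy" (len 10), cursors c1@5 c2@10, authorship ...11...22
After op 5 (move_right): buffer="ptcpyorapy" (len 10), cursors c1@6 c2@10, authorship ...11...22
After op 6 (move_right): buffer="ptcpyorapy" (len 10), cursors c1@7 c2@10, authorship ...11...22
After op 7 (add_cursor(2)): buffer="ptcpyorapy" (len 10), cursors c3@2 c1@7 c2@10, authorship ...11...22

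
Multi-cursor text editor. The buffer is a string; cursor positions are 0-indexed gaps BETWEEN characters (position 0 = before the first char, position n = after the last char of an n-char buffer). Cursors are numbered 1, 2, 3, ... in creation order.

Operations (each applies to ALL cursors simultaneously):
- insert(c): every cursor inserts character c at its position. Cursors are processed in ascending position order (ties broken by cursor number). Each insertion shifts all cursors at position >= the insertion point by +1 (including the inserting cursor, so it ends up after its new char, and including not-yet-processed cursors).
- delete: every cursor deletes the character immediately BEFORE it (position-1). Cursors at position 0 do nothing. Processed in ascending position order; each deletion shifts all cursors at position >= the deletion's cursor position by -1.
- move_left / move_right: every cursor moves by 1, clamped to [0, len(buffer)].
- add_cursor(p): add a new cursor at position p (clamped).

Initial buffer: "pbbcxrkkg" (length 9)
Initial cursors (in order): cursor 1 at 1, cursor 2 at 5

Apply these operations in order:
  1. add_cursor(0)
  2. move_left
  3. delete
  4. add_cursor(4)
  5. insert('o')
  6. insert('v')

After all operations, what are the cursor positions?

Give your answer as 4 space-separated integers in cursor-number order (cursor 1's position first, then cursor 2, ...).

Answer: 4 9 4 12

Derivation:
After op 1 (add_cursor(0)): buffer="pbbcxrkkg" (len 9), cursors c3@0 c1@1 c2@5, authorship .........
After op 2 (move_left): buffer="pbbcxrkkg" (len 9), cursors c1@0 c3@0 c2@4, authorship .........
After op 3 (delete): buffer="pbbxrkkg" (len 8), cursors c1@0 c3@0 c2@3, authorship ........
After op 4 (add_cursor(4)): buffer="pbbxrkkg" (len 8), cursors c1@0 c3@0 c2@3 c4@4, authorship ........
After op 5 (insert('o')): buffer="oopbboxorkkg" (len 12), cursors c1@2 c3@2 c2@6 c4@8, authorship 13...2.4....
After op 6 (insert('v')): buffer="oovvpbbovxovrkkg" (len 16), cursors c1@4 c3@4 c2@9 c4@12, authorship 1313...22.44....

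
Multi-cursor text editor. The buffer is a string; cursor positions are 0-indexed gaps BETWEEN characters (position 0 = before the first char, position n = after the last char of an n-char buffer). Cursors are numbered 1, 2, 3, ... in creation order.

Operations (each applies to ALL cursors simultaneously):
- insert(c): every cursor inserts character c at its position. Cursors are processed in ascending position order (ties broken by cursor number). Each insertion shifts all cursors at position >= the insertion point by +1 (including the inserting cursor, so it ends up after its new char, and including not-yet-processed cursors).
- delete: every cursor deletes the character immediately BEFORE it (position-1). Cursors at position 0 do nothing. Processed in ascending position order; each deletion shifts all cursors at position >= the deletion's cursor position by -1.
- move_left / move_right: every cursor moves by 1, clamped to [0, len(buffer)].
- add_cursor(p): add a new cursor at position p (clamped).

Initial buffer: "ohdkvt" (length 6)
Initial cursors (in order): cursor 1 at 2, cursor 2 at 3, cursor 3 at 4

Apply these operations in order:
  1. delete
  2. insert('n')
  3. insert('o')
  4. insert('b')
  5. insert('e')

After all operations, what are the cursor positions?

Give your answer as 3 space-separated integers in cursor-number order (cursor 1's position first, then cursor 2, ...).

After op 1 (delete): buffer="ovt" (len 3), cursors c1@1 c2@1 c3@1, authorship ...
After op 2 (insert('n')): buffer="onnnvt" (len 6), cursors c1@4 c2@4 c3@4, authorship .123..
After op 3 (insert('o')): buffer="onnnooovt" (len 9), cursors c1@7 c2@7 c3@7, authorship .123123..
After op 4 (insert('b')): buffer="onnnooobbbvt" (len 12), cursors c1@10 c2@10 c3@10, authorship .123123123..
After op 5 (insert('e')): buffer="onnnooobbbeeevt" (len 15), cursors c1@13 c2@13 c3@13, authorship .123123123123..

Answer: 13 13 13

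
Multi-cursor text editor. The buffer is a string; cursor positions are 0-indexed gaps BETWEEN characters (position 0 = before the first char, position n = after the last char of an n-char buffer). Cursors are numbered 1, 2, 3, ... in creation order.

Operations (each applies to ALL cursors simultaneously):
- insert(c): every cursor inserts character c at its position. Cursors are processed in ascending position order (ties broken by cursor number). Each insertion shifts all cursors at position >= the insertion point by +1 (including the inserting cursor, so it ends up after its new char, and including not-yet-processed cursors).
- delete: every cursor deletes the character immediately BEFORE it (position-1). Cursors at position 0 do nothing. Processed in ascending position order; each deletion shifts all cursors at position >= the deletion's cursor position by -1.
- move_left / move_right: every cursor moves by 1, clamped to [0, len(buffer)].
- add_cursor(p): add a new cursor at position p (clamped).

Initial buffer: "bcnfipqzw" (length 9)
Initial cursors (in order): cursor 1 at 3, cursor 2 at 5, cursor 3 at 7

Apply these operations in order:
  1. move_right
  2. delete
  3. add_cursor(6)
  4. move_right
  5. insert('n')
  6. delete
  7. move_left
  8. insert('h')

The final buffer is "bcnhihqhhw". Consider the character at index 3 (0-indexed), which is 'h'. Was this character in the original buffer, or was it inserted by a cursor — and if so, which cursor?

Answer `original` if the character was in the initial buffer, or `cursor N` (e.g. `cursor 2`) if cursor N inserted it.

Answer: cursor 1

Derivation:
After op 1 (move_right): buffer="bcnfipqzw" (len 9), cursors c1@4 c2@6 c3@8, authorship .........
After op 2 (delete): buffer="bcniqw" (len 6), cursors c1@3 c2@4 c3@5, authorship ......
After op 3 (add_cursor(6)): buffer="bcniqw" (len 6), cursors c1@3 c2@4 c3@5 c4@6, authorship ......
After op 4 (move_right): buffer="bcniqw" (len 6), cursors c1@4 c2@5 c3@6 c4@6, authorship ......
After op 5 (insert('n')): buffer="bcninqnwnn" (len 10), cursors c1@5 c2@7 c3@10 c4@10, authorship ....1.2.34
After op 6 (delete): buffer="bcniqw" (len 6), cursors c1@4 c2@5 c3@6 c4@6, authorship ......
After op 7 (move_left): buffer="bcniqw" (len 6), cursors c1@3 c2@4 c3@5 c4@5, authorship ......
After op 8 (insert('h')): buffer="bcnhihqhhw" (len 10), cursors c1@4 c2@6 c3@9 c4@9, authorship ...1.2.34.
Authorship (.=original, N=cursor N): . . . 1 . 2 . 3 4 .
Index 3: author = 1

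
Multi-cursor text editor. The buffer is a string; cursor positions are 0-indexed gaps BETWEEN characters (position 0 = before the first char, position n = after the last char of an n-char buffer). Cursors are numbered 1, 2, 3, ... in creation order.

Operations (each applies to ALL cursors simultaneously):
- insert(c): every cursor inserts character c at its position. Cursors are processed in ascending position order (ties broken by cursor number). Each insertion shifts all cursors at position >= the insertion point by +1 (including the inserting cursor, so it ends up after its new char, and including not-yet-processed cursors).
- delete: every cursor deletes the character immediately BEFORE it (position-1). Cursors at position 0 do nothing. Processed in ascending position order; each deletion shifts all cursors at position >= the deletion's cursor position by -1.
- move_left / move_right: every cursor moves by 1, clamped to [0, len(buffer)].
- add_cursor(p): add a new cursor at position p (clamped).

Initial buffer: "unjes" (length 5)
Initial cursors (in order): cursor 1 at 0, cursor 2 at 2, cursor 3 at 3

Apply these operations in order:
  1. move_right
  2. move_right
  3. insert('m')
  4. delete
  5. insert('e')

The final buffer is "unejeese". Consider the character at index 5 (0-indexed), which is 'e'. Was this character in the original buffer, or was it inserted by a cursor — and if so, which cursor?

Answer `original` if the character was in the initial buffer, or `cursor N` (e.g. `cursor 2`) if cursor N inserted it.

Answer: cursor 2

Derivation:
After op 1 (move_right): buffer="unjes" (len 5), cursors c1@1 c2@3 c3@4, authorship .....
After op 2 (move_right): buffer="unjes" (len 5), cursors c1@2 c2@4 c3@5, authorship .....
After op 3 (insert('m')): buffer="unmjemsm" (len 8), cursors c1@3 c2@6 c3@8, authorship ..1..2.3
After op 4 (delete): buffer="unjes" (len 5), cursors c1@2 c2@4 c3@5, authorship .....
After op 5 (insert('e')): buffer="unejeese" (len 8), cursors c1@3 c2@6 c3@8, authorship ..1..2.3
Authorship (.=original, N=cursor N): . . 1 . . 2 . 3
Index 5: author = 2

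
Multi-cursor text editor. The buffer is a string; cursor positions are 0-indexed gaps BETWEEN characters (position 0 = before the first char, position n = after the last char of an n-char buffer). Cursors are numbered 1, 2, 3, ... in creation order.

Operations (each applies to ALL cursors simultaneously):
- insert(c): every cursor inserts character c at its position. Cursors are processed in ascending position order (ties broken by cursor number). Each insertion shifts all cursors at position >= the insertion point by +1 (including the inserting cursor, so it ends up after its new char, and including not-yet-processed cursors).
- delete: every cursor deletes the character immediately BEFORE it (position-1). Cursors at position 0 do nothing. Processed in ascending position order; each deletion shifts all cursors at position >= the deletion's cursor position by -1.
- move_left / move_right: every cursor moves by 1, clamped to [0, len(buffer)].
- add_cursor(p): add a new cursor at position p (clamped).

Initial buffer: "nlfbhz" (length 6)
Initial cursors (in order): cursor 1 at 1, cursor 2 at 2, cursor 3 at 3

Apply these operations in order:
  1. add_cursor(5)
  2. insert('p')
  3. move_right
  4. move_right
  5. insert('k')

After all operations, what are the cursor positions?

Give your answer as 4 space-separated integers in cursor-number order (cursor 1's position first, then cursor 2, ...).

After op 1 (add_cursor(5)): buffer="nlfbhz" (len 6), cursors c1@1 c2@2 c3@3 c4@5, authorship ......
After op 2 (insert('p')): buffer="nplpfpbhpz" (len 10), cursors c1@2 c2@4 c3@6 c4@9, authorship .1.2.3..4.
After op 3 (move_right): buffer="nplpfpbhpz" (len 10), cursors c1@3 c2@5 c3@7 c4@10, authorship .1.2.3..4.
After op 4 (move_right): buffer="nplpfpbhpz" (len 10), cursors c1@4 c2@6 c3@8 c4@10, authorship .1.2.3..4.
After op 5 (insert('k')): buffer="nplpkfpkbhkpzk" (len 14), cursors c1@5 c2@8 c3@11 c4@14, authorship .1.21.32..34.4

Answer: 5 8 11 14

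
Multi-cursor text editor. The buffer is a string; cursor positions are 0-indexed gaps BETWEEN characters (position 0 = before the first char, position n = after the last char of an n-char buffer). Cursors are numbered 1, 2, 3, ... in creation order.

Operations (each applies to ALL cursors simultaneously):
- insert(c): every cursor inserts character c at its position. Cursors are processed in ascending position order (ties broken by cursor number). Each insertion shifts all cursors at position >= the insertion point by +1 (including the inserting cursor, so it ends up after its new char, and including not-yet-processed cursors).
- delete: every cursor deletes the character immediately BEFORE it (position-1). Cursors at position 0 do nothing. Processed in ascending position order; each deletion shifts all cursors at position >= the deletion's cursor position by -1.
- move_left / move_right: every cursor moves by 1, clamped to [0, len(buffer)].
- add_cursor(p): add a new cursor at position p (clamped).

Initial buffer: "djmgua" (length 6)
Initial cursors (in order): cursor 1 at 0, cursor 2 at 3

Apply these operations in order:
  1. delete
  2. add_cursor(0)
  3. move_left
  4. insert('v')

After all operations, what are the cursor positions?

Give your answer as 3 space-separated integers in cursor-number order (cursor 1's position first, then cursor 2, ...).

After op 1 (delete): buffer="djgua" (len 5), cursors c1@0 c2@2, authorship .....
After op 2 (add_cursor(0)): buffer="djgua" (len 5), cursors c1@0 c3@0 c2@2, authorship .....
After op 3 (move_left): buffer="djgua" (len 5), cursors c1@0 c3@0 c2@1, authorship .....
After op 4 (insert('v')): buffer="vvdvjgua" (len 8), cursors c1@2 c3@2 c2@4, authorship 13.2....

Answer: 2 4 2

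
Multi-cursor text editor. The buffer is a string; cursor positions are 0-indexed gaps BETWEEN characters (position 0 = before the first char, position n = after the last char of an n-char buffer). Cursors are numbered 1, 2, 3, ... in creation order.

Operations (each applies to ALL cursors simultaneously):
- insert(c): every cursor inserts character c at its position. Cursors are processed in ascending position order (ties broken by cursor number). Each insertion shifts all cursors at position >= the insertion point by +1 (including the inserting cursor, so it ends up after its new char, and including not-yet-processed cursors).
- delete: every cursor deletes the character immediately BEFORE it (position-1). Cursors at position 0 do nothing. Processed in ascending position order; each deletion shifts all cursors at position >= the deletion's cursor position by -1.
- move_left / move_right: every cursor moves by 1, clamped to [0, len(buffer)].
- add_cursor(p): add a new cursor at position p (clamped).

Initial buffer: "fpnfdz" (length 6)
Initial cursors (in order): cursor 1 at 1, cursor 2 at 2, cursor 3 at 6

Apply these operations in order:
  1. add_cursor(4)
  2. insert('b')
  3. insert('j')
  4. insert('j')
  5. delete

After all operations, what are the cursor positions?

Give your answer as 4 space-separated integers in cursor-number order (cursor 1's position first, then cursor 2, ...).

Answer: 3 6 14 10

Derivation:
After op 1 (add_cursor(4)): buffer="fpnfdz" (len 6), cursors c1@1 c2@2 c4@4 c3@6, authorship ......
After op 2 (insert('b')): buffer="fbpbnfbdzb" (len 10), cursors c1@2 c2@4 c4@7 c3@10, authorship .1.2..4..3
After op 3 (insert('j')): buffer="fbjpbjnfbjdzbj" (len 14), cursors c1@3 c2@6 c4@10 c3@14, authorship .11.22..44..33
After op 4 (insert('j')): buffer="fbjjpbjjnfbjjdzbjj" (len 18), cursors c1@4 c2@8 c4@13 c3@18, authorship .111.222..444..333
After op 5 (delete): buffer="fbjpbjnfbjdzbj" (len 14), cursors c1@3 c2@6 c4@10 c3@14, authorship .11.22..44..33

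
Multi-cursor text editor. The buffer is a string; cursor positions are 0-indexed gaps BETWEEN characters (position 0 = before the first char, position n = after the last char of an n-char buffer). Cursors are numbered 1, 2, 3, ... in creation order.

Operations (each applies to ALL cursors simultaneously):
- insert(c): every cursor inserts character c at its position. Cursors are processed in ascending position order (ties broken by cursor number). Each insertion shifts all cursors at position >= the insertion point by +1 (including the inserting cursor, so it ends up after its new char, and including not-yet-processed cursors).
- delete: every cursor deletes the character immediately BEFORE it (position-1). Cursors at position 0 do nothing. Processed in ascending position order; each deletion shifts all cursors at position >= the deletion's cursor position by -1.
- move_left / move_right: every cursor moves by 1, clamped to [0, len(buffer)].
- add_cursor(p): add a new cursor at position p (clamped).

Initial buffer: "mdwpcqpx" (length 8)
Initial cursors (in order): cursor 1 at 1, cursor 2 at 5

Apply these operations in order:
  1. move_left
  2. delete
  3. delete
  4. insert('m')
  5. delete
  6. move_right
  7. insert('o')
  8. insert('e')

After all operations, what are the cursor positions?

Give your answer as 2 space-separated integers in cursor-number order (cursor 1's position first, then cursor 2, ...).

After op 1 (move_left): buffer="mdwpcqpx" (len 8), cursors c1@0 c2@4, authorship ........
After op 2 (delete): buffer="mdwcqpx" (len 7), cursors c1@0 c2@3, authorship .......
After op 3 (delete): buffer="mdcqpx" (len 6), cursors c1@0 c2@2, authorship ......
After op 4 (insert('m')): buffer="mmdmcqpx" (len 8), cursors c1@1 c2@4, authorship 1..2....
After op 5 (delete): buffer="mdcqpx" (len 6), cursors c1@0 c2@2, authorship ......
After op 6 (move_right): buffer="mdcqpx" (len 6), cursors c1@1 c2@3, authorship ......
After op 7 (insert('o')): buffer="modcoqpx" (len 8), cursors c1@2 c2@5, authorship .1..2...
After op 8 (insert('e')): buffer="moedcoeqpx" (len 10), cursors c1@3 c2@7, authorship .11..22...

Answer: 3 7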